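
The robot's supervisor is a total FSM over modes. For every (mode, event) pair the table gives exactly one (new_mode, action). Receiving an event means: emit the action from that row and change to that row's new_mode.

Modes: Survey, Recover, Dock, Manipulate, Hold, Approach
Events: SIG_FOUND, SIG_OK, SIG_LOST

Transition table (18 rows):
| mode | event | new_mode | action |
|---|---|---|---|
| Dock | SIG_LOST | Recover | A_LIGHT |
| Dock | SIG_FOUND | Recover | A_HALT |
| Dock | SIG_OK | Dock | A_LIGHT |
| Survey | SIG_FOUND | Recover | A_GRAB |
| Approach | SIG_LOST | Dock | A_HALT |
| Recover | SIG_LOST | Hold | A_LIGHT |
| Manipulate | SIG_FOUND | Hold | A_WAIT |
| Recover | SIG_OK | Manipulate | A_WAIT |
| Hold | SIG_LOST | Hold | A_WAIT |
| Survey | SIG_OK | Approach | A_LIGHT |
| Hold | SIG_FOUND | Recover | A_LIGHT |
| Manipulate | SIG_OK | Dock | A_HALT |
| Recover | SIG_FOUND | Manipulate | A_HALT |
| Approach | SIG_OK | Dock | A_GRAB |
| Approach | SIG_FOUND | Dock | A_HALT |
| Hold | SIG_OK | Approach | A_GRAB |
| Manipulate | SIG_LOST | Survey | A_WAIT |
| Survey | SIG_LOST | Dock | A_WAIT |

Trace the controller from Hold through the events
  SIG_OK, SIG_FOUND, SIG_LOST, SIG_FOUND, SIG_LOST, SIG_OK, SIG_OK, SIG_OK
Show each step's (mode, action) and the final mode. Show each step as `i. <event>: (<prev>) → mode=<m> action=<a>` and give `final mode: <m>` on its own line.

final mode: Dock

1. SIG_OK: (Hold) → mode=Approach action=A_GRAB
2. SIG_FOUND: (Approach) → mode=Dock action=A_HALT
3. SIG_LOST: (Dock) → mode=Recover action=A_LIGHT
4. SIG_FOUND: (Recover) → mode=Manipulate action=A_HALT
5. SIG_LOST: (Manipulate) → mode=Survey action=A_WAIT
6. SIG_OK: (Survey) → mode=Approach action=A_LIGHT
7. SIG_OK: (Approach) → mode=Dock action=A_GRAB
8. SIG_OK: (Dock) → mode=Dock action=A_LIGHT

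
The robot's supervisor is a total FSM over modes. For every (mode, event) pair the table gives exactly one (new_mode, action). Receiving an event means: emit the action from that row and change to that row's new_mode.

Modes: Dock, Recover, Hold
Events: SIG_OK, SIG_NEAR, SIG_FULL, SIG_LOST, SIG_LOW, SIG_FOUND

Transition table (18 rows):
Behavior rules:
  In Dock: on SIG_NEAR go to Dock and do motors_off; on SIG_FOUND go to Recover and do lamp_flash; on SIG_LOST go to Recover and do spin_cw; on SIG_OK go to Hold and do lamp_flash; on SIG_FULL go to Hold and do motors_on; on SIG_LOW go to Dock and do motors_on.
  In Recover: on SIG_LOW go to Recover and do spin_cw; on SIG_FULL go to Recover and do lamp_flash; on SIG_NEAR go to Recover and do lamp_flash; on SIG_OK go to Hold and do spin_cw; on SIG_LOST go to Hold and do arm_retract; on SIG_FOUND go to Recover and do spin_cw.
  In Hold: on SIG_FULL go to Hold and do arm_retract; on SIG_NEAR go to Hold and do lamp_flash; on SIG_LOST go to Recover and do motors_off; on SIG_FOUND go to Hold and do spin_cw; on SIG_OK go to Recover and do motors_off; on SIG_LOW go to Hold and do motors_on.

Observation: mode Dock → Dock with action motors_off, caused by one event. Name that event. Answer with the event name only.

try SIG_OK: (Dock, SIG_OK) → (Hold, lamp_flash)
try SIG_NEAR: (Dock, SIG_NEAR) → (Dock, motors_off)  ← matches
try SIG_FULL: (Dock, SIG_FULL) → (Hold, motors_on)
try SIG_LOST: (Dock, SIG_LOST) → (Recover, spin_cw)
try SIG_LOW: (Dock, SIG_LOW) → (Dock, motors_on)
try SIG_FOUND: (Dock, SIG_FOUND) → (Recover, lamp_flash)

SIG_NEAR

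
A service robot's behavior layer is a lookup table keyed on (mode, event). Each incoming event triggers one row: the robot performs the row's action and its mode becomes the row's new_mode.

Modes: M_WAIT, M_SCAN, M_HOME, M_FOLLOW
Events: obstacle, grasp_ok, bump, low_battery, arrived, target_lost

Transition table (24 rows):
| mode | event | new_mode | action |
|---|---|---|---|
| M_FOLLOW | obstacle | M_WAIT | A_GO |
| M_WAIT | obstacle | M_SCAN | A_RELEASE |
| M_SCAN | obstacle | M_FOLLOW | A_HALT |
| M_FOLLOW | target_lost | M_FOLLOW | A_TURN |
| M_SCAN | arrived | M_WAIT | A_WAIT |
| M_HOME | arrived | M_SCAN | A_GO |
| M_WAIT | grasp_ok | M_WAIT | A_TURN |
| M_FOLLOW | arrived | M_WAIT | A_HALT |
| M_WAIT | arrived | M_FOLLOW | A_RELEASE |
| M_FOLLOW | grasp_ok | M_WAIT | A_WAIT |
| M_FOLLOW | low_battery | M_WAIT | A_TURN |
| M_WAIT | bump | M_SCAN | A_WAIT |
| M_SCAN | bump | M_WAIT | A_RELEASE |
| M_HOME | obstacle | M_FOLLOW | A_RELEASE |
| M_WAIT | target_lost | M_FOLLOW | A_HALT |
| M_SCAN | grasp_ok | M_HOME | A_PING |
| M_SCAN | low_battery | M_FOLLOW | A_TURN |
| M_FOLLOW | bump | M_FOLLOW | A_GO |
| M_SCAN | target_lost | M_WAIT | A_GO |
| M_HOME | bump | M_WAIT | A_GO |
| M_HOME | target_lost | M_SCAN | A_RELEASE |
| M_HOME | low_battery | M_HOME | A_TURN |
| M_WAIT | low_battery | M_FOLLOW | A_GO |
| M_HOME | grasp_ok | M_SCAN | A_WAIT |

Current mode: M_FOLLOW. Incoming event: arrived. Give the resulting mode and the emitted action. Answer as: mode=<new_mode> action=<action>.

current mode = M_FOLLOW; filter table to that mode:
  (M_FOLLOW, obstacle) → (M_WAIT, A_GO)
  (M_FOLLOW, target_lost) → (M_FOLLOW, A_TURN)
  (M_FOLLOW, arrived) → (M_WAIT, A_HALT)  ← event matches
  (M_FOLLOW, grasp_ok) → (M_WAIT, A_WAIT)
  (M_FOLLOW, low_battery) → (M_WAIT, A_TURN)
  (M_FOLLOW, bump) → (M_FOLLOW, A_GO)
event = arrived selects (M_WAIT, A_HALT)

mode=M_WAIT action=A_HALT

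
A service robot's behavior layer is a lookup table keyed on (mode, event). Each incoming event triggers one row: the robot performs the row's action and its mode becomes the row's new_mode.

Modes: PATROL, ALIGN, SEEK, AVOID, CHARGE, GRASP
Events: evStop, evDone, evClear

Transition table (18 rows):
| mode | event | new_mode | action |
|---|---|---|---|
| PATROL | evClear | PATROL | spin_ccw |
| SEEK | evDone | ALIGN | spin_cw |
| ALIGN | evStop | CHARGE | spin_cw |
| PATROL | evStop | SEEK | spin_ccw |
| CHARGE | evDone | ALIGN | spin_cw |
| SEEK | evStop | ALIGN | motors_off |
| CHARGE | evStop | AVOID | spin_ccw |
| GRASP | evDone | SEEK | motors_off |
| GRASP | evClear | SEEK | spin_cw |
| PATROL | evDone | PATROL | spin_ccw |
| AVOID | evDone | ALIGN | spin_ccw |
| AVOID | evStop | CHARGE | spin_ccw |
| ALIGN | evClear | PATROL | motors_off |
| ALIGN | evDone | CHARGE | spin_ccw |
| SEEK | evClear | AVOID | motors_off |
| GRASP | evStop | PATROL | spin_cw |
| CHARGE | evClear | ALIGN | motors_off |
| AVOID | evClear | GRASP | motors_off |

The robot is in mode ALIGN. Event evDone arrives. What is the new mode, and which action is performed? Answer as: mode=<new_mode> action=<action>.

mode=CHARGE action=spin_ccw

current mode = ALIGN; filter table to that mode:
  (ALIGN, evStop) → (CHARGE, spin_cw)
  (ALIGN, evClear) → (PATROL, motors_off)
  (ALIGN, evDone) → (CHARGE, spin_ccw)  ← event matches
event = evDone selects (CHARGE, spin_ccw)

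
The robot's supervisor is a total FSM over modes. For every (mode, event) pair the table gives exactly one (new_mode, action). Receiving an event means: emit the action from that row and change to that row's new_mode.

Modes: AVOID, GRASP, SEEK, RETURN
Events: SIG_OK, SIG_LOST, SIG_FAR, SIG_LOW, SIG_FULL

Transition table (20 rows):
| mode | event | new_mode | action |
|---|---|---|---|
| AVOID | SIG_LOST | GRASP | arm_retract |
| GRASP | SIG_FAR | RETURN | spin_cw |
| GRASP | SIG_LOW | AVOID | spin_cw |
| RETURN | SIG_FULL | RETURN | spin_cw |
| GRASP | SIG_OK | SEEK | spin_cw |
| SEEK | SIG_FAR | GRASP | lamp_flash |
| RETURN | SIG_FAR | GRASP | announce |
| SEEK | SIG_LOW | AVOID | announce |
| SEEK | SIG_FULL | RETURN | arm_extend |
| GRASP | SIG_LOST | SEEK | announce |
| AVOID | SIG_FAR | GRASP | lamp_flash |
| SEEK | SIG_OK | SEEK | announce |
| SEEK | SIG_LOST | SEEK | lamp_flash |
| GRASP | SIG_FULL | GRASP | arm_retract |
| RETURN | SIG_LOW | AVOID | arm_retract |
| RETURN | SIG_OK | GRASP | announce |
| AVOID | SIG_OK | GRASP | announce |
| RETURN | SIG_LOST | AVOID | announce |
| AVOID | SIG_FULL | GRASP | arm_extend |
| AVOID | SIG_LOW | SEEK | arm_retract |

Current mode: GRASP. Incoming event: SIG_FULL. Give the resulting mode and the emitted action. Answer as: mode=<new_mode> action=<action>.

mode=GRASP action=arm_retract

current mode = GRASP; filter table to that mode:
  (GRASP, SIG_FAR) → (RETURN, spin_cw)
  (GRASP, SIG_LOW) → (AVOID, spin_cw)
  (GRASP, SIG_OK) → (SEEK, spin_cw)
  (GRASP, SIG_LOST) → (SEEK, announce)
  (GRASP, SIG_FULL) → (GRASP, arm_retract)  ← event matches
event = SIG_FULL selects (GRASP, arm_retract)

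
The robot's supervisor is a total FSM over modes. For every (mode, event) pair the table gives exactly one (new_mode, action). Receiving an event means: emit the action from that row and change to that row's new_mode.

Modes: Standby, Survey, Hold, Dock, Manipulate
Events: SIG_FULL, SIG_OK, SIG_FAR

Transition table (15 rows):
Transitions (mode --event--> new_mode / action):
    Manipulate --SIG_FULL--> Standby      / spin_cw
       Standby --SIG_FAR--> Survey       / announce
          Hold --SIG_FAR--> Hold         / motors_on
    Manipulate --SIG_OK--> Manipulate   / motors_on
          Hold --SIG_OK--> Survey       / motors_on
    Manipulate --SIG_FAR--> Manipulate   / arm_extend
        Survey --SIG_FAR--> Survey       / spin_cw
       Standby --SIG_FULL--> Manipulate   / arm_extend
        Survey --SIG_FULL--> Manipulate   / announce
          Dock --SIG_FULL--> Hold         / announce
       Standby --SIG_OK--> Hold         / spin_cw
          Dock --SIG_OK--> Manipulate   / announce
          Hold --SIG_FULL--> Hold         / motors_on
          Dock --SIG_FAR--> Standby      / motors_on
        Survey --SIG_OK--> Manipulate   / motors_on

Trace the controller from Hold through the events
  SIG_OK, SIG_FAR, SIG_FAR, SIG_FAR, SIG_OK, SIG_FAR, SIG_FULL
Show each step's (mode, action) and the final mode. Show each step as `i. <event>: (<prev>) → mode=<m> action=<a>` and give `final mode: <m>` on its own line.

final mode: Standby

1. SIG_OK: (Hold) → mode=Survey action=motors_on
2. SIG_FAR: (Survey) → mode=Survey action=spin_cw
3. SIG_FAR: (Survey) → mode=Survey action=spin_cw
4. SIG_FAR: (Survey) → mode=Survey action=spin_cw
5. SIG_OK: (Survey) → mode=Manipulate action=motors_on
6. SIG_FAR: (Manipulate) → mode=Manipulate action=arm_extend
7. SIG_FULL: (Manipulate) → mode=Standby action=spin_cw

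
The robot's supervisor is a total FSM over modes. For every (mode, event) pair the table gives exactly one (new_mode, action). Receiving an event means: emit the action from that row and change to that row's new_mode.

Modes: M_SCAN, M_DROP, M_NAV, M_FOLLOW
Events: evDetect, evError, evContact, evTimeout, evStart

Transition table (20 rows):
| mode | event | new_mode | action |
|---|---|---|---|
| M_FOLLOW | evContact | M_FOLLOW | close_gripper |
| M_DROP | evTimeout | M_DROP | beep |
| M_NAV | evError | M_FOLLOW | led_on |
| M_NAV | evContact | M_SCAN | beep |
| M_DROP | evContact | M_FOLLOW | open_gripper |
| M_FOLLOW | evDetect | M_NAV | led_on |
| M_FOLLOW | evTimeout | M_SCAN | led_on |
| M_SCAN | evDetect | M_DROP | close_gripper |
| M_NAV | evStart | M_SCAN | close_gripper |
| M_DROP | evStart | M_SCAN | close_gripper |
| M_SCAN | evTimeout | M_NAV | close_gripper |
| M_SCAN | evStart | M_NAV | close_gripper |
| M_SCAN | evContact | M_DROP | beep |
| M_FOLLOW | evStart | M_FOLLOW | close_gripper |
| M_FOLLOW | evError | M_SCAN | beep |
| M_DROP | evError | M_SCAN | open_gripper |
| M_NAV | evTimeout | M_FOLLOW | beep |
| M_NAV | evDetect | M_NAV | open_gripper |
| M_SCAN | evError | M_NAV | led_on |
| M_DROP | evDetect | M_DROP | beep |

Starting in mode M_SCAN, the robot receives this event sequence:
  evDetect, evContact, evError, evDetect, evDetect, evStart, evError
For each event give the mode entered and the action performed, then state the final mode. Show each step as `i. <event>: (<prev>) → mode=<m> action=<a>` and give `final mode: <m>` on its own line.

final mode: M_NAV

1. evDetect: (M_SCAN) → mode=M_DROP action=close_gripper
2. evContact: (M_DROP) → mode=M_FOLLOW action=open_gripper
3. evError: (M_FOLLOW) → mode=M_SCAN action=beep
4. evDetect: (M_SCAN) → mode=M_DROP action=close_gripper
5. evDetect: (M_DROP) → mode=M_DROP action=beep
6. evStart: (M_DROP) → mode=M_SCAN action=close_gripper
7. evError: (M_SCAN) → mode=M_NAV action=led_on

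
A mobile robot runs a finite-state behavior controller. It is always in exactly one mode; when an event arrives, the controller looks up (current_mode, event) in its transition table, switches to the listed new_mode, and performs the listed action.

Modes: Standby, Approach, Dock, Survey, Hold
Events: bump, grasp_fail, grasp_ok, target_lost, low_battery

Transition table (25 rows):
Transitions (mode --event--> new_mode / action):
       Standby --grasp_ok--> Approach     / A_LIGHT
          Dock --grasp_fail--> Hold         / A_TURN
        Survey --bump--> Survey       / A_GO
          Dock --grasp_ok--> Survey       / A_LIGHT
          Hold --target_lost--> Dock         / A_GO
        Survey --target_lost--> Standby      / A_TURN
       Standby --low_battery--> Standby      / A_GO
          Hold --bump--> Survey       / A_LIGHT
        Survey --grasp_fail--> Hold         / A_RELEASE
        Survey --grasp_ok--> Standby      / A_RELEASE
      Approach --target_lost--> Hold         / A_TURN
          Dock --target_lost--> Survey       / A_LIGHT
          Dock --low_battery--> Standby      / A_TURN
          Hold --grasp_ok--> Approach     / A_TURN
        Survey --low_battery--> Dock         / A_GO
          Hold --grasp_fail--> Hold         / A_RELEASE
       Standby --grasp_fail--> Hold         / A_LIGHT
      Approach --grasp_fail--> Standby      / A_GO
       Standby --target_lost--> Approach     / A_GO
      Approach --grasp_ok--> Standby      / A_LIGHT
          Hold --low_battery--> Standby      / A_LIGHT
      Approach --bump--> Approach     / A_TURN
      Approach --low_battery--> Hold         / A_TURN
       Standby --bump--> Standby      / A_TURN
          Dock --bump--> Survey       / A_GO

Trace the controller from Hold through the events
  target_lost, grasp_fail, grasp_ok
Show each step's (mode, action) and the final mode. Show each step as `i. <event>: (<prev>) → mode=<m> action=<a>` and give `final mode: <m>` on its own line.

1. target_lost: (Hold) → mode=Dock action=A_GO
2. grasp_fail: (Dock) → mode=Hold action=A_TURN
3. grasp_ok: (Hold) → mode=Approach action=A_TURN

final mode: Approach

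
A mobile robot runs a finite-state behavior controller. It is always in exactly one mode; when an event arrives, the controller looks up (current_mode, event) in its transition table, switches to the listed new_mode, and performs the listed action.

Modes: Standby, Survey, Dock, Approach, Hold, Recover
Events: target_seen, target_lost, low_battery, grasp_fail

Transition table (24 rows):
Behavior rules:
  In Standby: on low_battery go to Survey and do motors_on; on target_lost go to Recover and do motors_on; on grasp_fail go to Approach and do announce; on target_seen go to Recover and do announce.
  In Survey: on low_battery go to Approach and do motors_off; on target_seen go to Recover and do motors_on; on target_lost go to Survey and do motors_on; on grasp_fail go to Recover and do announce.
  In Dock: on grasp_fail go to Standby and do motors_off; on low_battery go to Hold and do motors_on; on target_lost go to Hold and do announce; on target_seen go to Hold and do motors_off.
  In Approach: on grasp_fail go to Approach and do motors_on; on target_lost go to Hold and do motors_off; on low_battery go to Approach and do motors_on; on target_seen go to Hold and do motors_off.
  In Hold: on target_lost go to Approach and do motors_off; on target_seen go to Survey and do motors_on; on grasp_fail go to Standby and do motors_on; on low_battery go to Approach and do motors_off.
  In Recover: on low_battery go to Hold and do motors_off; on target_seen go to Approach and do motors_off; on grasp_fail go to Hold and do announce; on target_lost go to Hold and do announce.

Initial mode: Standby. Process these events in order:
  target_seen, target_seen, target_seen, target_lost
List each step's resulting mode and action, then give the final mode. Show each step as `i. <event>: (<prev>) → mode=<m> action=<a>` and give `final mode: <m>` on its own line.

1. target_seen: (Standby) → mode=Recover action=announce
2. target_seen: (Recover) → mode=Approach action=motors_off
3. target_seen: (Approach) → mode=Hold action=motors_off
4. target_lost: (Hold) → mode=Approach action=motors_off

final mode: Approach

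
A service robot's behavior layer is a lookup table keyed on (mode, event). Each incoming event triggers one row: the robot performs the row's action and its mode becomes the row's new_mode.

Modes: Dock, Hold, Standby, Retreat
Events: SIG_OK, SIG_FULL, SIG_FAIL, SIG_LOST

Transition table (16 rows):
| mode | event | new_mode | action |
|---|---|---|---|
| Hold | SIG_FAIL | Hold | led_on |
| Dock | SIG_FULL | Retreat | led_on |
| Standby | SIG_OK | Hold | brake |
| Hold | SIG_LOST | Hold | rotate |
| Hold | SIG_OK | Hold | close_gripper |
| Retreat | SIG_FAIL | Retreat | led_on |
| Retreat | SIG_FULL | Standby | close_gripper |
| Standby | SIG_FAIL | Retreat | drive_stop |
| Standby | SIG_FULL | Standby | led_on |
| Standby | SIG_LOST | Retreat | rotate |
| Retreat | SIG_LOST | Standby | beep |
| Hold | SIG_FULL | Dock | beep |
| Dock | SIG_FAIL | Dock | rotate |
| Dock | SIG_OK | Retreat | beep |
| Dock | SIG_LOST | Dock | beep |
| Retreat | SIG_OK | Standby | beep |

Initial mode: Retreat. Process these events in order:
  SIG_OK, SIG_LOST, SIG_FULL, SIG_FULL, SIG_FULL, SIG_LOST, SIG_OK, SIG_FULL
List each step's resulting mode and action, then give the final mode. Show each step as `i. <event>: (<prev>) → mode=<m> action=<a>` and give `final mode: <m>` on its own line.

final mode: Standby

1. SIG_OK: (Retreat) → mode=Standby action=beep
2. SIG_LOST: (Standby) → mode=Retreat action=rotate
3. SIG_FULL: (Retreat) → mode=Standby action=close_gripper
4. SIG_FULL: (Standby) → mode=Standby action=led_on
5. SIG_FULL: (Standby) → mode=Standby action=led_on
6. SIG_LOST: (Standby) → mode=Retreat action=rotate
7. SIG_OK: (Retreat) → mode=Standby action=beep
8. SIG_FULL: (Standby) → mode=Standby action=led_on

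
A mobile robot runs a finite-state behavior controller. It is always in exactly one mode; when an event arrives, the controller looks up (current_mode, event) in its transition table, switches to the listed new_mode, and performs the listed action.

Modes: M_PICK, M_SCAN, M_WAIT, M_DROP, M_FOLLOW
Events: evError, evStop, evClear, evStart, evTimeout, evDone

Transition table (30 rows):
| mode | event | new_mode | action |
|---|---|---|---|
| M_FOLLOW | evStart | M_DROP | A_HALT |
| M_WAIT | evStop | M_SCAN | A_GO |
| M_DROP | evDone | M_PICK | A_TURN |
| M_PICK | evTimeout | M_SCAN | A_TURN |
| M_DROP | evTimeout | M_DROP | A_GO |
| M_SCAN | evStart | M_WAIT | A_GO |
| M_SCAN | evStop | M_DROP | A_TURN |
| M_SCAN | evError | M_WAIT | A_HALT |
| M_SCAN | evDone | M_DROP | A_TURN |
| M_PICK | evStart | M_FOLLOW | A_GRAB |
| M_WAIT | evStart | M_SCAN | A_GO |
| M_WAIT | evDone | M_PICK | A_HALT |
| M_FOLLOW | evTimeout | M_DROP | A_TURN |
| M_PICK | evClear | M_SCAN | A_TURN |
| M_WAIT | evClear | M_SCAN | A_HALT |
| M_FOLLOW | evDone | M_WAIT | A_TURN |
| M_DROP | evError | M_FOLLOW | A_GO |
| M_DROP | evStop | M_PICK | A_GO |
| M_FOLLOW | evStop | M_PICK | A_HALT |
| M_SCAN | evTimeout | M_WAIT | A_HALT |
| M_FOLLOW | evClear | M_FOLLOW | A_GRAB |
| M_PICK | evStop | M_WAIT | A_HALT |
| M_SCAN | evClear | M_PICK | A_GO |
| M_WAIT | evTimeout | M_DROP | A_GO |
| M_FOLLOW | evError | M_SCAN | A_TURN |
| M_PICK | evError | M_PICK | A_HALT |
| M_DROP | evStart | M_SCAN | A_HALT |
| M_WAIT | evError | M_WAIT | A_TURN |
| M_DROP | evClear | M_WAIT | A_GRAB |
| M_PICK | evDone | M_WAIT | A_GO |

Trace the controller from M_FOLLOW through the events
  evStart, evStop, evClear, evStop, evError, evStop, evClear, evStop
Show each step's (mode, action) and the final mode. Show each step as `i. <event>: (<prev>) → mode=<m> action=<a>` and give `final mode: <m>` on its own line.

final mode: M_DROP

1. evStart: (M_FOLLOW) → mode=M_DROP action=A_HALT
2. evStop: (M_DROP) → mode=M_PICK action=A_GO
3. evClear: (M_PICK) → mode=M_SCAN action=A_TURN
4. evStop: (M_SCAN) → mode=M_DROP action=A_TURN
5. evError: (M_DROP) → mode=M_FOLLOW action=A_GO
6. evStop: (M_FOLLOW) → mode=M_PICK action=A_HALT
7. evClear: (M_PICK) → mode=M_SCAN action=A_TURN
8. evStop: (M_SCAN) → mode=M_DROP action=A_TURN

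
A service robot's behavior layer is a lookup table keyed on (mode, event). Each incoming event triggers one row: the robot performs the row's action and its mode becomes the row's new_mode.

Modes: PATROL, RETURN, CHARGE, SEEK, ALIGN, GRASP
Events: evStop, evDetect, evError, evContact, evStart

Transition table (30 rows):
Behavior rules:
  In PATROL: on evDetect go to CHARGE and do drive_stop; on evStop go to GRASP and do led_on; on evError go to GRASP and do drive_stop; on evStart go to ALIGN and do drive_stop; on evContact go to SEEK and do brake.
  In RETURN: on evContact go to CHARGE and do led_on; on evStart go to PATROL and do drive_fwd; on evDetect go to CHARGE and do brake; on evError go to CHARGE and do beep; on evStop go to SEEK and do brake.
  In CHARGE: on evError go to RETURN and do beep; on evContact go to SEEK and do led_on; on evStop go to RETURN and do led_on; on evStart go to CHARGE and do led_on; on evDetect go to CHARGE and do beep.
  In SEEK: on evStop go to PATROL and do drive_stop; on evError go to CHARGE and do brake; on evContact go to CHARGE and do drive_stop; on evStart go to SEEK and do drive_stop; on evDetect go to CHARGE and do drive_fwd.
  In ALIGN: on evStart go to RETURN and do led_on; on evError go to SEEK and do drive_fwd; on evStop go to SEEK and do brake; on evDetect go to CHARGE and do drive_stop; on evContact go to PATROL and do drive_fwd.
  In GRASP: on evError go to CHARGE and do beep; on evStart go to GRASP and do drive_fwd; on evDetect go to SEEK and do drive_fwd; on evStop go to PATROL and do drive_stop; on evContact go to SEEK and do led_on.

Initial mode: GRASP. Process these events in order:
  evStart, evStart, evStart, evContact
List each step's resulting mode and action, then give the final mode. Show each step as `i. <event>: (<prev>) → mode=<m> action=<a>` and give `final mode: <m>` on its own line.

final mode: SEEK

1. evStart: (GRASP) → mode=GRASP action=drive_fwd
2. evStart: (GRASP) → mode=GRASP action=drive_fwd
3. evStart: (GRASP) → mode=GRASP action=drive_fwd
4. evContact: (GRASP) → mode=SEEK action=led_on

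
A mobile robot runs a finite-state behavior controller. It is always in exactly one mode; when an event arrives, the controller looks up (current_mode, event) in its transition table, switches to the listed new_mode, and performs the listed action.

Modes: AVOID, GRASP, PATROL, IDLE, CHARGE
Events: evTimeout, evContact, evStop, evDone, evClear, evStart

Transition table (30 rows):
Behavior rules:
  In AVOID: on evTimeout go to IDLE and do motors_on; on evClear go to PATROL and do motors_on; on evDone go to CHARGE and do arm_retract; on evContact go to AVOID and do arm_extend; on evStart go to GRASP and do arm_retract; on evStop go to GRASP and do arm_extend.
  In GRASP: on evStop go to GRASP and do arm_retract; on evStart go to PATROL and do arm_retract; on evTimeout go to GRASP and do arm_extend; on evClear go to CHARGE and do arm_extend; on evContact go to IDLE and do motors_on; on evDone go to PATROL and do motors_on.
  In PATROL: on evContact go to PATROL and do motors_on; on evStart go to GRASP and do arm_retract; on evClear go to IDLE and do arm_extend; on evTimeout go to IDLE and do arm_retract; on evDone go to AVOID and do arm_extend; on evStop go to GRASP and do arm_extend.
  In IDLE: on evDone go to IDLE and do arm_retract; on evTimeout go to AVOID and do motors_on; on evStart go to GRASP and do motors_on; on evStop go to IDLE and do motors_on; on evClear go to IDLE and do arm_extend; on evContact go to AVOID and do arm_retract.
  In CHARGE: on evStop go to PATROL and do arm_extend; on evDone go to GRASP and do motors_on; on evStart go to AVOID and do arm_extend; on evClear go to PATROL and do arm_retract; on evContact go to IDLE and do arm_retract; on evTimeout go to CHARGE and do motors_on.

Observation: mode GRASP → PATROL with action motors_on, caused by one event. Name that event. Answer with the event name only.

evDone

try evTimeout: (GRASP, evTimeout) → (GRASP, arm_extend)
try evContact: (GRASP, evContact) → (IDLE, motors_on)
try evStop: (GRASP, evStop) → (GRASP, arm_retract)
try evDone: (GRASP, evDone) → (PATROL, motors_on)  ← matches
try evClear: (GRASP, evClear) → (CHARGE, arm_extend)
try evStart: (GRASP, evStart) → (PATROL, arm_retract)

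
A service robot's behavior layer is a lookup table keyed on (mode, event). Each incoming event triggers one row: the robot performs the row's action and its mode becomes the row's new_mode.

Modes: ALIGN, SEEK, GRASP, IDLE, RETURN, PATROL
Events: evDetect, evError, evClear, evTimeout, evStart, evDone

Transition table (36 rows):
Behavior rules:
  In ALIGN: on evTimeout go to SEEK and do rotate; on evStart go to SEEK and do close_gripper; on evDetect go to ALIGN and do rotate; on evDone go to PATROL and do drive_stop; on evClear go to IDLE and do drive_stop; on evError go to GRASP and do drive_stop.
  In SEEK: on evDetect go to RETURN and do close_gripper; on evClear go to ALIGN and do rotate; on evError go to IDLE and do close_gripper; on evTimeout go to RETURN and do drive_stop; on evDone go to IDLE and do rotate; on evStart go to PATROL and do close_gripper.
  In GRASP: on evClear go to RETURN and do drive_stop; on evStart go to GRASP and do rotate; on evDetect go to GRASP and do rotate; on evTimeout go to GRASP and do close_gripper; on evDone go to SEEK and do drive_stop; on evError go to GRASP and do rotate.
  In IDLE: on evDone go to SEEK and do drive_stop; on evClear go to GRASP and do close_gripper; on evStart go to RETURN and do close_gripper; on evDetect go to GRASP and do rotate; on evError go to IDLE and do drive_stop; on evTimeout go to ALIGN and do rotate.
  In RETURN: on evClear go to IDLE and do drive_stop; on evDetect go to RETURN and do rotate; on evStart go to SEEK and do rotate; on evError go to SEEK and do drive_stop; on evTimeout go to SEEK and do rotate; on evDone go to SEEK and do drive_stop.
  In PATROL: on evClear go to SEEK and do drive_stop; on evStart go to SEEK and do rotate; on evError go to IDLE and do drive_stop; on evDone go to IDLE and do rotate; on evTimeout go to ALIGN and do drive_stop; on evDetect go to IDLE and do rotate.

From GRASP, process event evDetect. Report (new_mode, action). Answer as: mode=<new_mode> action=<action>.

mode=GRASP action=rotate

current mode = GRASP; filter table to that mode:
  (GRASP, evClear) → (RETURN, drive_stop)
  (GRASP, evStart) → (GRASP, rotate)
  (GRASP, evDetect) → (GRASP, rotate)  ← event matches
  (GRASP, evTimeout) → (GRASP, close_gripper)
  (GRASP, evDone) → (SEEK, drive_stop)
  (GRASP, evError) → (GRASP, rotate)
event = evDetect selects (GRASP, rotate)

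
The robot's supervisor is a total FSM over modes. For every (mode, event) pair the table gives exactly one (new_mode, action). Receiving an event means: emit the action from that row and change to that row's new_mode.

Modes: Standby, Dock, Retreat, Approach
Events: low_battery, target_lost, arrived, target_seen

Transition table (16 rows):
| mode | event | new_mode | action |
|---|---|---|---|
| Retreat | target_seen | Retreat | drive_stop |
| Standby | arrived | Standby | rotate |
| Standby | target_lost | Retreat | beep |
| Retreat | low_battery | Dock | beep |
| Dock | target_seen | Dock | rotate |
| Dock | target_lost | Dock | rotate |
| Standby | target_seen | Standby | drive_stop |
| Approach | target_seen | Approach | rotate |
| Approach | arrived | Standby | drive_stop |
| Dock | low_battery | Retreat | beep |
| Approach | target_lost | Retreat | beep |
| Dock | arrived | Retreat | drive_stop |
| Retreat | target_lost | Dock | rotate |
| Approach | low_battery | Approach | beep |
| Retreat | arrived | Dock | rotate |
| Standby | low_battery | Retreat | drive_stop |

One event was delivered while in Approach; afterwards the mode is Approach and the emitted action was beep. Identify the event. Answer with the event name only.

low_battery

try low_battery: (Approach, low_battery) → (Approach, beep)  ← matches
try target_lost: (Approach, target_lost) → (Retreat, beep)
try arrived: (Approach, arrived) → (Standby, drive_stop)
try target_seen: (Approach, target_seen) → (Approach, rotate)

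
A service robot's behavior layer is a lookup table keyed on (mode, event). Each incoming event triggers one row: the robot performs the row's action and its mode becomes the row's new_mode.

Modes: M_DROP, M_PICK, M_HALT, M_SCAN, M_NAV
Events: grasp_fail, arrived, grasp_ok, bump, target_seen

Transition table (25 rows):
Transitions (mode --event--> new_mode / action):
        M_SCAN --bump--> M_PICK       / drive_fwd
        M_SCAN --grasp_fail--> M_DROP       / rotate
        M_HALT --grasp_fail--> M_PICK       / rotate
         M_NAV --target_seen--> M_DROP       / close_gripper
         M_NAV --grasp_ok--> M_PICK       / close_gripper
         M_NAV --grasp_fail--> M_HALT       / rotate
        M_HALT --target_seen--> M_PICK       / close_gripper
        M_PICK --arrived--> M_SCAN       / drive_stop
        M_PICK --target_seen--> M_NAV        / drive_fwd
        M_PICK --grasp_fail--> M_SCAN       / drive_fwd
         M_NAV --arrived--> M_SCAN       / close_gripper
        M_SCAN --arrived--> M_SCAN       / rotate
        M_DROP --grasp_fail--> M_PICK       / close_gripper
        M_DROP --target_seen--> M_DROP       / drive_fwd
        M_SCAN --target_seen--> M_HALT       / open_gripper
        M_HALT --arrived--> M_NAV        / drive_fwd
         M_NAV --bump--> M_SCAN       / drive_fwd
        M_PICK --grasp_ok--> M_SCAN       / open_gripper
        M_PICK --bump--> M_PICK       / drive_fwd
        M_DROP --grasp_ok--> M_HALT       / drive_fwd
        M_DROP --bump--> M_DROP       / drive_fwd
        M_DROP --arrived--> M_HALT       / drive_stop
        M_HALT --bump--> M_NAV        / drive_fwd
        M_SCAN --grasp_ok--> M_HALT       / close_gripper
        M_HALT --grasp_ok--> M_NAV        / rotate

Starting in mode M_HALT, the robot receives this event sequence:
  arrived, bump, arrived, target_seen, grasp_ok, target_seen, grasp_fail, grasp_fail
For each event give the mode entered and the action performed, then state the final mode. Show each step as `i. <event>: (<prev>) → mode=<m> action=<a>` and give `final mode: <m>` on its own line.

final mode: M_SCAN

1. arrived: (M_HALT) → mode=M_NAV action=drive_fwd
2. bump: (M_NAV) → mode=M_SCAN action=drive_fwd
3. arrived: (M_SCAN) → mode=M_SCAN action=rotate
4. target_seen: (M_SCAN) → mode=M_HALT action=open_gripper
5. grasp_ok: (M_HALT) → mode=M_NAV action=rotate
6. target_seen: (M_NAV) → mode=M_DROP action=close_gripper
7. grasp_fail: (M_DROP) → mode=M_PICK action=close_gripper
8. grasp_fail: (M_PICK) → mode=M_SCAN action=drive_fwd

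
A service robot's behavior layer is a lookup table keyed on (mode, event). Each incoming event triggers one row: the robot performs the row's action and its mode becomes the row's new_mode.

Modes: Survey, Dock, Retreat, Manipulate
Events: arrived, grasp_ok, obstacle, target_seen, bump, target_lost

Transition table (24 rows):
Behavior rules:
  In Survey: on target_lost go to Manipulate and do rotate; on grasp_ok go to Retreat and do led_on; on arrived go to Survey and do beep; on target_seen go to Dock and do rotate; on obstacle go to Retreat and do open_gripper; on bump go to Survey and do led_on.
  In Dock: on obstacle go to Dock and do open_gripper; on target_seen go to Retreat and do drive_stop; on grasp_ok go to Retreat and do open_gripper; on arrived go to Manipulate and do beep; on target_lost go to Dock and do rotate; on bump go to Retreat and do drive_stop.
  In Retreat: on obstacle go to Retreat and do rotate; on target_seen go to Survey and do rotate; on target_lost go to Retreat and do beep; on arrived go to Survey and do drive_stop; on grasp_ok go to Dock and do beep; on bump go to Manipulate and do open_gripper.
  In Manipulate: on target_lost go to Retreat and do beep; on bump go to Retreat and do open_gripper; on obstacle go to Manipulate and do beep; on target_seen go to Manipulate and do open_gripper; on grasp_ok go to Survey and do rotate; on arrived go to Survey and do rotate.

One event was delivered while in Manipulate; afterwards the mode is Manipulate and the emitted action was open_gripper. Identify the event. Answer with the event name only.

try arrived: (Manipulate, arrived) → (Survey, rotate)
try grasp_ok: (Manipulate, grasp_ok) → (Survey, rotate)
try obstacle: (Manipulate, obstacle) → (Manipulate, beep)
try target_seen: (Manipulate, target_seen) → (Manipulate, open_gripper)  ← matches
try bump: (Manipulate, bump) → (Retreat, open_gripper)
try target_lost: (Manipulate, target_lost) → (Retreat, beep)

target_seen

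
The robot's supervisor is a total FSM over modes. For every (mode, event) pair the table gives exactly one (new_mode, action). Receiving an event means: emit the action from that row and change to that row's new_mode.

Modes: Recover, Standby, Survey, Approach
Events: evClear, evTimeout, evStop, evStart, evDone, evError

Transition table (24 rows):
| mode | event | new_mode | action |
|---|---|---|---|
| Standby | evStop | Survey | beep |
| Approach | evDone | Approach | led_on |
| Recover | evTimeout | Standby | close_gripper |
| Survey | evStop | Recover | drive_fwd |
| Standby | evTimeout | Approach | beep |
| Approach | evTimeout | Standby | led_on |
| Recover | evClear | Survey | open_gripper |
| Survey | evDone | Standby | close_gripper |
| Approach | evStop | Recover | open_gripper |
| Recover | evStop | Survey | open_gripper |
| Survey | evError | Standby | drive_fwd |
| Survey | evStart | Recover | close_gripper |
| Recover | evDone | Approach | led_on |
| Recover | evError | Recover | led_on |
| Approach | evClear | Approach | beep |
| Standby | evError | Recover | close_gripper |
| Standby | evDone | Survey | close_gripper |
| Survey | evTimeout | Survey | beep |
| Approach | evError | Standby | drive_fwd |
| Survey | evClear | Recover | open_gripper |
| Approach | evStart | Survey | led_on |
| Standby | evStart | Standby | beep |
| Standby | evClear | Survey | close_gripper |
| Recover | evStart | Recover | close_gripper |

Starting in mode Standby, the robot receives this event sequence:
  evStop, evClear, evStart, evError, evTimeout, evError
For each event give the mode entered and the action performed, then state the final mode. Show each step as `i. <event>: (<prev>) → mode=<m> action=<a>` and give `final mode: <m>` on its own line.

1. evStop: (Standby) → mode=Survey action=beep
2. evClear: (Survey) → mode=Recover action=open_gripper
3. evStart: (Recover) → mode=Recover action=close_gripper
4. evError: (Recover) → mode=Recover action=led_on
5. evTimeout: (Recover) → mode=Standby action=close_gripper
6. evError: (Standby) → mode=Recover action=close_gripper

final mode: Recover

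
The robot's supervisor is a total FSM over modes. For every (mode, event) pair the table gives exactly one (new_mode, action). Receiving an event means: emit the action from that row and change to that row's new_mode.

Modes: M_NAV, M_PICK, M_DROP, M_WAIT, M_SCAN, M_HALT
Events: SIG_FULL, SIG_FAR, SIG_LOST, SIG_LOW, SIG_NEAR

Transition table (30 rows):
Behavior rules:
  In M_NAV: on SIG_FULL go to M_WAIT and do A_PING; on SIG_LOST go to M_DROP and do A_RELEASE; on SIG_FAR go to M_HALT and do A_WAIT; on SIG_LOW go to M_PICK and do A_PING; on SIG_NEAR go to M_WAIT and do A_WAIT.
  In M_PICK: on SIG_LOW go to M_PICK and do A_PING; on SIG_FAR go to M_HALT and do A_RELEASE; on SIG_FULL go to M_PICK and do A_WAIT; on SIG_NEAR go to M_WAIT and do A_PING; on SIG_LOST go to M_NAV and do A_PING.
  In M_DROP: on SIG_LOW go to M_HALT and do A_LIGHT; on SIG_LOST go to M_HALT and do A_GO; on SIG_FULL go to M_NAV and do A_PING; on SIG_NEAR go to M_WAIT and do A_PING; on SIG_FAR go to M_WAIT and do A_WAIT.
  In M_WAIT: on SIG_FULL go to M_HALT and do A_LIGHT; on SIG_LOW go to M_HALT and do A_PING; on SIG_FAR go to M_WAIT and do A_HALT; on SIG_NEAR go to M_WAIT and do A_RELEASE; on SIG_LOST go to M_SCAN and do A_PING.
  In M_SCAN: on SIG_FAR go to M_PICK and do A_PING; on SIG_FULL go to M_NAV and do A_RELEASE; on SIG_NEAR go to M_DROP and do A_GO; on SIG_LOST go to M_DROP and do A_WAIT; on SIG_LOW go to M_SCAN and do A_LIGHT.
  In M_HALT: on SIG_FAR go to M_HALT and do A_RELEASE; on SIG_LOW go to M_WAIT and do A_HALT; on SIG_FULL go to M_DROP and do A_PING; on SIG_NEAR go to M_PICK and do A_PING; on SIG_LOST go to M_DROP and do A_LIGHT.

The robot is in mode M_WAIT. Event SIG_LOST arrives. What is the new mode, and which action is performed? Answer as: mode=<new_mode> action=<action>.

mode=M_SCAN action=A_PING

current mode = M_WAIT; filter table to that mode:
  (M_WAIT, SIG_FULL) → (M_HALT, A_LIGHT)
  (M_WAIT, SIG_LOW) → (M_HALT, A_PING)
  (M_WAIT, SIG_FAR) → (M_WAIT, A_HALT)
  (M_WAIT, SIG_NEAR) → (M_WAIT, A_RELEASE)
  (M_WAIT, SIG_LOST) → (M_SCAN, A_PING)  ← event matches
event = SIG_LOST selects (M_SCAN, A_PING)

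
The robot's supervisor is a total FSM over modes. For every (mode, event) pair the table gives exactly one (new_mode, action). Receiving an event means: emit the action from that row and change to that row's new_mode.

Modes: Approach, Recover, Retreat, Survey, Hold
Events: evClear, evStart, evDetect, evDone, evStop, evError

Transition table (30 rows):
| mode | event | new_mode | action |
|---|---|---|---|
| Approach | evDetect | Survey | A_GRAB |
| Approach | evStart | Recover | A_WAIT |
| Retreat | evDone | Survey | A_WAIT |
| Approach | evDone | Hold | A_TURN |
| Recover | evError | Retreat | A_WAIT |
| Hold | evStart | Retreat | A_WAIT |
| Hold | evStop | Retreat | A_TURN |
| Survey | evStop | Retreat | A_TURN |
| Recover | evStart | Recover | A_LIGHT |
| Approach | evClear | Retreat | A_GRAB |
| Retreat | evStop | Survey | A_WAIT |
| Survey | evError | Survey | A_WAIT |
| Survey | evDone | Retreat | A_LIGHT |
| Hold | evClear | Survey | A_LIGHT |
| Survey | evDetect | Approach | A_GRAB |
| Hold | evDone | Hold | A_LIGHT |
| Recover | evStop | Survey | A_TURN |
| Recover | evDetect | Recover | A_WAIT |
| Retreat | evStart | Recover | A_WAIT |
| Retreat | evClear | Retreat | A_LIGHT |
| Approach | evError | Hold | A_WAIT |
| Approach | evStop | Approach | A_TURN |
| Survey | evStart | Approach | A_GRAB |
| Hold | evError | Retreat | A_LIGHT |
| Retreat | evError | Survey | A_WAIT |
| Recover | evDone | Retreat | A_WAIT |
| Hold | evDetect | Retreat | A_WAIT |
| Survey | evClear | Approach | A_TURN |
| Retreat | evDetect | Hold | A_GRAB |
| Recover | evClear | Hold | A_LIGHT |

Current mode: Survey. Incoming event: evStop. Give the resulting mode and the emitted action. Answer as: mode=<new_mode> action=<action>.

mode=Retreat action=A_TURN

current mode = Survey; filter table to that mode:
  (Survey, evStop) → (Retreat, A_TURN)  ← event matches
  (Survey, evError) → (Survey, A_WAIT)
  (Survey, evDone) → (Retreat, A_LIGHT)
  (Survey, evDetect) → (Approach, A_GRAB)
  (Survey, evStart) → (Approach, A_GRAB)
  (Survey, evClear) → (Approach, A_TURN)
event = evStop selects (Retreat, A_TURN)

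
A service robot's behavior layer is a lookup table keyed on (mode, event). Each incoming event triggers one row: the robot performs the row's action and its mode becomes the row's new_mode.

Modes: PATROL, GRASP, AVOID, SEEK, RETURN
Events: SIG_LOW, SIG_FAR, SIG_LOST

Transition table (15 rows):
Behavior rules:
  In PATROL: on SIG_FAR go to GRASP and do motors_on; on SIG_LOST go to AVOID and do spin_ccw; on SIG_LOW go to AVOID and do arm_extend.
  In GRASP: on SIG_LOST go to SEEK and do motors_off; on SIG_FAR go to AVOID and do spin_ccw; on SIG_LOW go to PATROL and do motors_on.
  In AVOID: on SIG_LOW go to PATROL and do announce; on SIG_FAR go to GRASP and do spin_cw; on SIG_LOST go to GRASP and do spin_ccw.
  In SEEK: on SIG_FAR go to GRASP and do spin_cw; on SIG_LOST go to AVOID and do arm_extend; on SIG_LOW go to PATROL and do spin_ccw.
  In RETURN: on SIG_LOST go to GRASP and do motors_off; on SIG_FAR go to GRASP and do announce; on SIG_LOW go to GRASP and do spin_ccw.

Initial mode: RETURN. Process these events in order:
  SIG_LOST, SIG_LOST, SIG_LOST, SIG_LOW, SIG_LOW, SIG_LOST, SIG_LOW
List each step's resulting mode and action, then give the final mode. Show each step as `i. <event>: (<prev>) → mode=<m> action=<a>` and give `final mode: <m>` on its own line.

final mode: PATROL

1. SIG_LOST: (RETURN) → mode=GRASP action=motors_off
2. SIG_LOST: (GRASP) → mode=SEEK action=motors_off
3. SIG_LOST: (SEEK) → mode=AVOID action=arm_extend
4. SIG_LOW: (AVOID) → mode=PATROL action=announce
5. SIG_LOW: (PATROL) → mode=AVOID action=arm_extend
6. SIG_LOST: (AVOID) → mode=GRASP action=spin_ccw
7. SIG_LOW: (GRASP) → mode=PATROL action=motors_on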